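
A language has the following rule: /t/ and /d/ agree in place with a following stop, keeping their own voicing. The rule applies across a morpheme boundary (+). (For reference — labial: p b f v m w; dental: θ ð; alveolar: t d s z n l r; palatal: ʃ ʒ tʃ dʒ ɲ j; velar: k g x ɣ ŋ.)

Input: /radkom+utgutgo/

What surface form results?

/d/ before /k/ (velar) → [g]
/t/ before /g/ (velar) → [k]
/t/ before /g/ (velar) → [k]

[ragkom+ukgukgo]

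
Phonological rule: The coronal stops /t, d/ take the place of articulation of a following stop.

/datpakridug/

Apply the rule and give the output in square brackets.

/t/ before /p/ (labial) → [p]

[dappakridug]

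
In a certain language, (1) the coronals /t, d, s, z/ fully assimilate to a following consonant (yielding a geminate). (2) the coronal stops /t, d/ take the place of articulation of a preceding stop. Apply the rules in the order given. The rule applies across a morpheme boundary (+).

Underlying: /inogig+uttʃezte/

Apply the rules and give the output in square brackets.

Rule 1: /t/ before /tʃ/ → [tʃ] (total assimilation)
Rule 1: /z/ before /t/ → [t] (total assimilation)
After rule 1: inogig+utʃtʃette
Rule 2: no segment meets the rule's conditions; no change.

[inogig+utʃtʃette]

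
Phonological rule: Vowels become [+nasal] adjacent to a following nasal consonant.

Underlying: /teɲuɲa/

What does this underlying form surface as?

[tẽɲũɲa]

/e/ before nasal /ɲ/ → [ẽ]
/u/ before nasal /ɲ/ → [ũ]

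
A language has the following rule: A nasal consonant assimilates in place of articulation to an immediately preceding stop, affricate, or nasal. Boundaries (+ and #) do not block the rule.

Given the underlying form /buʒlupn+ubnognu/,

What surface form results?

/n/ after /p/ (labial) → [m]
/n/ after /b/ (labial) → [m]
/n/ after /g/ (velar) → [ŋ]

[buʒlupm+ubmogŋu]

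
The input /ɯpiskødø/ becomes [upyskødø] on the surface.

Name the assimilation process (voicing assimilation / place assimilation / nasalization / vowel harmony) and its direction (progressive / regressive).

/ɯ/→[u] /i/→[y].
Vowels agree with the last vowel, so the harmony is regressive.

vowel harmony, regressive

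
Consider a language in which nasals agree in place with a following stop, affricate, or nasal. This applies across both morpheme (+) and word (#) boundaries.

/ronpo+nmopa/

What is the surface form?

[rompo+mmopa]

/n/ before /p/ (labial) → [m]
/n/ before /m/ (labial) → [m]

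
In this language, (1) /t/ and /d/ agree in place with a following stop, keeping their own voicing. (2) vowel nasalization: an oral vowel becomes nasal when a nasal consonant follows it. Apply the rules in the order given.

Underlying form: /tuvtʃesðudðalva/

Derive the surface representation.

Rule 1: no segment meets the rule's conditions; no change.
After rule 1: tuvtʃesðudðalva
Rule 2: no segment meets the rule's conditions; no change.

[tuvtʃesðudðalva]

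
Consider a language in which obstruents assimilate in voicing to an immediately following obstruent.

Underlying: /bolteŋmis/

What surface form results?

[bolteŋmis]

no segment meets the rule's conditions; no change.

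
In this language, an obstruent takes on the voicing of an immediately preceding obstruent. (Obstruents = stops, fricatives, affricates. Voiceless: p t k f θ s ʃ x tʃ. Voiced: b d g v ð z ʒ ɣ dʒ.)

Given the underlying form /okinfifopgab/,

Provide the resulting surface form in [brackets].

[okinfifopkab]

/g/ after /p/ (voiceless) → [k]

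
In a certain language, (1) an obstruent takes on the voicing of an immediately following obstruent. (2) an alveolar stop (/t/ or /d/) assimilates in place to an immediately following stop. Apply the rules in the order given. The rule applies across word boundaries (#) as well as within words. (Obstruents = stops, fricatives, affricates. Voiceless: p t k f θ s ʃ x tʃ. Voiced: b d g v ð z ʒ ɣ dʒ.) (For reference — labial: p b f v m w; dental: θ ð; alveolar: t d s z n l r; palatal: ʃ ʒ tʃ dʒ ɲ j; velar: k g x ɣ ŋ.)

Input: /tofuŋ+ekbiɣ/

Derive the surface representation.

[tofuŋ+egbiɣ]

Rule 1: /k/ before /b/ (voiced) → [g]
After rule 1: tofuŋ+egbiɣ
Rule 2: no segment meets the rule's conditions; no change.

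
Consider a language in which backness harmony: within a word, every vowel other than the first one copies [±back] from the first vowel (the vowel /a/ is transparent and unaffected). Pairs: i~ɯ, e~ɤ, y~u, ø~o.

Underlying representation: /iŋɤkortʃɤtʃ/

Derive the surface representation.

[iŋekørtʃetʃ]

/ɤ/ harmonizes with /i/ ([-back]) → [e]
/o/ harmonizes with /i/ ([-back]) → [ø]
/ɤ/ harmonizes with /i/ ([-back]) → [e]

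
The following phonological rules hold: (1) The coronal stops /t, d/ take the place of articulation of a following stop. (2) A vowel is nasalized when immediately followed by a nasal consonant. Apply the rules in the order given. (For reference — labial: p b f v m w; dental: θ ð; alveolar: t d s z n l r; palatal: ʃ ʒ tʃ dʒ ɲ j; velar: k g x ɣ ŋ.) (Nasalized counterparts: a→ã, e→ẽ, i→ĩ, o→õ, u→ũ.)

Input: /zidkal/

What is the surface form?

Rule 1: /d/ before /k/ (velar) → [g]
After rule 1: zigkal
Rule 2: no segment meets the rule's conditions; no change.

[zigkal]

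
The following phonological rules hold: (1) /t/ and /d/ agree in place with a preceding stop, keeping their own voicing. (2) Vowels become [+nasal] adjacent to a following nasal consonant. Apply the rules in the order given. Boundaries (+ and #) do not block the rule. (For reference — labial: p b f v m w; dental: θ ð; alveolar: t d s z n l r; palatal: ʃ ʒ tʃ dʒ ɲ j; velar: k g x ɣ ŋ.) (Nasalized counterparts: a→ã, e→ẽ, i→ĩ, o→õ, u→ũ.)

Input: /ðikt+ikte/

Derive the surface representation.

Rule 1: /t/ after /k/ (velar) → [k]
Rule 1: /t/ after /k/ (velar) → [k]
After rule 1: ðikk+ikke
Rule 2: no segment meets the rule's conditions; no change.

[ðikk+ikke]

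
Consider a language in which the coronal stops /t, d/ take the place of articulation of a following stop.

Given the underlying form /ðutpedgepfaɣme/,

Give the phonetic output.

[ðuppeggepfaɣme]

/t/ before /p/ (labial) → [p]
/d/ before /g/ (velar) → [g]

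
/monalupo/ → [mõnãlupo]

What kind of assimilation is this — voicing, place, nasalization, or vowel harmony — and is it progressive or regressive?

nasalization, progressive

/o/→[õ] /a/→[ã].
Each target copies a feature from the preceding segment, so the direction is progressive.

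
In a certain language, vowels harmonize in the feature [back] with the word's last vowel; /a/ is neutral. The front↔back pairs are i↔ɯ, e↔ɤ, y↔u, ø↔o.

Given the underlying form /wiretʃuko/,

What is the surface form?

/i/ harmonizes with /o/ ([+back]) → [ɯ]
/e/ harmonizes with /o/ ([+back]) → [ɤ]

[wɯrɤtʃuko]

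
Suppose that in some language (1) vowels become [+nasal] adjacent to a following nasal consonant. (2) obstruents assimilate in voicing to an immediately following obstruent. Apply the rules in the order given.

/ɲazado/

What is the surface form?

Rule 1: no segment meets the rule's conditions; no change.
After rule 1: ɲazado
Rule 2: no segment meets the rule's conditions; no change.

[ɲazado]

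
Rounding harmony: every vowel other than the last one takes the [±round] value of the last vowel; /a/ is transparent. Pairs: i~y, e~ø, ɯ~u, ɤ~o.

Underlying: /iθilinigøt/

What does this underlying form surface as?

/i/ harmonizes with /ø/ ([+round]) → [y]
/i/ harmonizes with /ø/ ([+round]) → [y]
/i/ harmonizes with /ø/ ([+round]) → [y]
/i/ harmonizes with /ø/ ([+round]) → [y]

[yθylynygøt]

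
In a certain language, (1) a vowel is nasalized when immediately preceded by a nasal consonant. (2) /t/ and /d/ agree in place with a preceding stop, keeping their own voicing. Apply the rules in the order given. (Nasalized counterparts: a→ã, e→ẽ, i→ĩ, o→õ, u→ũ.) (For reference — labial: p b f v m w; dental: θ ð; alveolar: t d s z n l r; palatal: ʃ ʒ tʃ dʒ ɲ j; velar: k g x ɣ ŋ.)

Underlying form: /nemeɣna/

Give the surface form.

Rule 1: /e/ after nasal /n/ → [ẽ]
Rule 1: /e/ after nasal /m/ → [ẽ]
Rule 1: /a/ after nasal /n/ → [ã]
After rule 1: nẽmẽɣnã
Rule 2: no segment meets the rule's conditions; no change.

[nẽmẽɣnã]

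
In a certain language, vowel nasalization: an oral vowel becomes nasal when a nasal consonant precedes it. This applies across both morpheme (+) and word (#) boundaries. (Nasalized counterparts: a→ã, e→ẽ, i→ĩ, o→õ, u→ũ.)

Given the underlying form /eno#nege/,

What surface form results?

[enõ#nẽge]

/o/ after nasal /n/ → [õ]
/e/ after nasal /n/ → [ẽ]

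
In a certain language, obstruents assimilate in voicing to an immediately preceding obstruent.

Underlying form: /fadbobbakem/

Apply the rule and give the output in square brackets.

[fadbobbakem]

no segment meets the rule's conditions; no change.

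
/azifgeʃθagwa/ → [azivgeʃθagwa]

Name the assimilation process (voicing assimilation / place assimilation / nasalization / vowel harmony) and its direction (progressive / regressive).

/f/→[v].
Each target copies a feature from the following segment, so the direction is regressive.

voicing assimilation, regressive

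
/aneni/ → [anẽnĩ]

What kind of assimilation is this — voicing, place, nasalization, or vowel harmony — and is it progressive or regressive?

/e/→[ẽ] /i/→[ĩ].
Each target copies a feature from the preceding segment, so the direction is progressive.

nasalization, progressive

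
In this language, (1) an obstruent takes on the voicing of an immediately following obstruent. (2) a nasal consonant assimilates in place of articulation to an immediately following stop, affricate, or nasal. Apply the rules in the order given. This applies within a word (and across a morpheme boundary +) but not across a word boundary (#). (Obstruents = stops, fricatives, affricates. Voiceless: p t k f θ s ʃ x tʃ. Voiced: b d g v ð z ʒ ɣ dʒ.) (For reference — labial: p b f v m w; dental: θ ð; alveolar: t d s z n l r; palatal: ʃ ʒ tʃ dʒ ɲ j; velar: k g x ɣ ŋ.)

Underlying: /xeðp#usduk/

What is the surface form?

[xeθp#uzduk]

Rule 1: /ð/ before /p/ (voiceless) → [θ]
Rule 1: /s/ before /d/ (voiced) → [z]
After rule 1: xeθp#uzduk
Rule 2: no segment meets the rule's conditions; no change.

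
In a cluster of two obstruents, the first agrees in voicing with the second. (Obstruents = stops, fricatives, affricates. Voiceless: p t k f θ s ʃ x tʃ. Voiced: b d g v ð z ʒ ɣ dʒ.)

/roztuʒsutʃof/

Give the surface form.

[rostuʃsutʃof]

/z/ before /t/ (voiceless) → [s]
/ʒ/ before /s/ (voiceless) → [ʃ]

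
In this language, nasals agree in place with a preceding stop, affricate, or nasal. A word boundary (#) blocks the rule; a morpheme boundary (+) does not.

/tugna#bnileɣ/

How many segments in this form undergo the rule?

2

/n/ after /g/ (velar) → [ŋ]
/n/ after /b/ (labial) → [m]
2 segments change.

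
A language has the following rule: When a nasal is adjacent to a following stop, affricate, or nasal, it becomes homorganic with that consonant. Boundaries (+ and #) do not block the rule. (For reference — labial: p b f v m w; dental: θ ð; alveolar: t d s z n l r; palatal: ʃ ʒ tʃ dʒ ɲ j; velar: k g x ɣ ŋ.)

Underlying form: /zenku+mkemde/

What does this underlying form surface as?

/n/ before /k/ (velar) → [ŋ]
/m/ before /k/ (velar) → [ŋ]
/m/ before /d/ (alveolar) → [n]

[zeŋku+ŋkende]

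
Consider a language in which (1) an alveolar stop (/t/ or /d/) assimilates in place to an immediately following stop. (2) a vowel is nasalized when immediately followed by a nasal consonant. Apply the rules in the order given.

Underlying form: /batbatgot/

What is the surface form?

Rule 1: /t/ before /b/ (labial) → [p]
Rule 1: /t/ before /g/ (velar) → [k]
After rule 1: bapbakgot
Rule 2: no segment meets the rule's conditions; no change.

[bapbakgot]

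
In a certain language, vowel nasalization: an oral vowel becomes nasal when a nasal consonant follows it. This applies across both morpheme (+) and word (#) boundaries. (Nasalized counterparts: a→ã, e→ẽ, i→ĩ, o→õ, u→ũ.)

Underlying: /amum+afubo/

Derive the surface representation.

/a/ before nasal /m/ → [ã]
/u/ before nasal /m/ → [ũ]

[ãmũm+afubo]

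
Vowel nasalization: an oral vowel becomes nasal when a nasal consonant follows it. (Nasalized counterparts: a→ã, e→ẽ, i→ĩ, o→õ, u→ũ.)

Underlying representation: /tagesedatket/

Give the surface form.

[tagesedatket]

no segment meets the rule's conditions; no change.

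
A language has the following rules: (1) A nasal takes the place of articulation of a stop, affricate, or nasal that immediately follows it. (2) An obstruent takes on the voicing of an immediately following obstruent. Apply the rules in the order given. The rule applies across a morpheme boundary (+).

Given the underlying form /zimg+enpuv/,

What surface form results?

[ziŋg+empuv]

Rule 1: /m/ before /g/ (velar) → [ŋ]
Rule 1: /n/ before /p/ (labial) → [m]
After rule 1: ziŋg+empuv
Rule 2: no segment meets the rule's conditions; no change.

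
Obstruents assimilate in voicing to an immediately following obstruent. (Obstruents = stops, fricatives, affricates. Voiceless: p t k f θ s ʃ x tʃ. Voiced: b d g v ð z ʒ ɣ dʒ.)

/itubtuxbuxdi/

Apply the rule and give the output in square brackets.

/b/ before /t/ (voiceless) → [p]
/x/ before /b/ (voiced) → [ɣ]
/x/ before /d/ (voiced) → [ɣ]

[ituptuɣbuɣdi]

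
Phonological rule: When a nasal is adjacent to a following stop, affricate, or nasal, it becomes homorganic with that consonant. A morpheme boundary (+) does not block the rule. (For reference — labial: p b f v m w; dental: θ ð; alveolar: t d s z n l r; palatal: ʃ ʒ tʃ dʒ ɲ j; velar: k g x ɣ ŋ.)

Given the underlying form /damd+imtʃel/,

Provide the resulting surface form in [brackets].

/m/ before /d/ (alveolar) → [n]
/m/ before /tʃ/ (palatal) → [ɲ]

[dand+iɲtʃel]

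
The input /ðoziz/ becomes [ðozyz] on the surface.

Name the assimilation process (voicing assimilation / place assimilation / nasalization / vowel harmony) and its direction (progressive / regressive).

vowel harmony, progressive

/i/→[y].
Vowels agree with the first vowel, so the harmony is progressive.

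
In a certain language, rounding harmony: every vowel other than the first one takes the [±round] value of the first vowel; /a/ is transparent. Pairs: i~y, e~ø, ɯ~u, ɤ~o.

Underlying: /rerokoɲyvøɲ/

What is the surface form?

/o/ harmonizes with /e/ ([-round]) → [ɤ]
/o/ harmonizes with /e/ ([-round]) → [ɤ]
/y/ harmonizes with /e/ ([-round]) → [i]
/ø/ harmonizes with /e/ ([-round]) → [e]

[rerɤkɤɲiveɲ]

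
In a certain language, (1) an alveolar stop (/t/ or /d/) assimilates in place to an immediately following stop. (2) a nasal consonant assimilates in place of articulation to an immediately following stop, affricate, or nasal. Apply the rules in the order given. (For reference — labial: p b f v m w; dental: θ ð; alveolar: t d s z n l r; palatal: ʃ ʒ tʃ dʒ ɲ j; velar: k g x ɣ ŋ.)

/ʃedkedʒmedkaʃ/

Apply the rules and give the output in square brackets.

Rule 1: /d/ before /k/ (velar) → [g]
Rule 1: /d/ before /k/ (velar) → [g]
After rule 1: ʃegkedʒmegkaʃ
Rule 2: no segment meets the rule's conditions; no change.

[ʃegkedʒmegkaʃ]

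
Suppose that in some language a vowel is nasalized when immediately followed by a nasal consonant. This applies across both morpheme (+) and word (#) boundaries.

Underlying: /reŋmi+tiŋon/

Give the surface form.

/e/ before nasal /ŋ/ → [ẽ]
/i/ before nasal /ŋ/ → [ĩ]
/o/ before nasal /n/ → [õ]

[rẽŋmi+tĩŋõn]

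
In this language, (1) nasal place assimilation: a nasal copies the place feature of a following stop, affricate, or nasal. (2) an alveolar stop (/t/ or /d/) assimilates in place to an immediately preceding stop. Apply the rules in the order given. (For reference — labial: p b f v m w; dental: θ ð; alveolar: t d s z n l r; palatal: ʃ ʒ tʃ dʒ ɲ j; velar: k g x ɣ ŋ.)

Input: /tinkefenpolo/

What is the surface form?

Rule 1: /n/ before /k/ (velar) → [ŋ]
Rule 1: /n/ before /p/ (labial) → [m]
After rule 1: tiŋkefempolo
Rule 2: no segment meets the rule's conditions; no change.

[tiŋkefempolo]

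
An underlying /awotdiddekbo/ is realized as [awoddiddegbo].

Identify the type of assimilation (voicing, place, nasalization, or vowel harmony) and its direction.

/t/→[d] /k/→[g].
Each target copies a feature from the following segment, so the direction is regressive.

voicing assimilation, regressive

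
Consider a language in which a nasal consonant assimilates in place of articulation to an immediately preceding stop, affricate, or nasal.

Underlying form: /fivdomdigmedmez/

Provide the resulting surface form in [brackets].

/m/ after /g/ (velar) → [ŋ]
/m/ after /d/ (alveolar) → [n]

[fivdomdigŋednez]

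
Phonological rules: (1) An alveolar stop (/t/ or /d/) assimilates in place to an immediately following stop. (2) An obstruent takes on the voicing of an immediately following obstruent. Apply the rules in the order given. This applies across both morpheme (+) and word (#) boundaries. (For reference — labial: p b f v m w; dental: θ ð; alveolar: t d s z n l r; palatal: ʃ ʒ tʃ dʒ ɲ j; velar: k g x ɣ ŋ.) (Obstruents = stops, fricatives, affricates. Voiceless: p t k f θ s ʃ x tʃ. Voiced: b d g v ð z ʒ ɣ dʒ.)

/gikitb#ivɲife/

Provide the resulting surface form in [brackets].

Rule 1: /t/ before /b/ (labial) → [p]
After rule 1: gikipb#ivɲife
Rule 2: /p/ before /b/ (voiced) → [b]

[gikibb#ivɲife]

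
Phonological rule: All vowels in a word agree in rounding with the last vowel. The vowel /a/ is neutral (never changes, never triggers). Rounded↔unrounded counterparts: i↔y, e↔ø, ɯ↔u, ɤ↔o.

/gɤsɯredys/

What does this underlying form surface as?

/ɤ/ harmonizes with /y/ ([+round]) → [o]
/ɯ/ harmonizes with /y/ ([+round]) → [u]
/e/ harmonizes with /y/ ([+round]) → [ø]

[gosurødys]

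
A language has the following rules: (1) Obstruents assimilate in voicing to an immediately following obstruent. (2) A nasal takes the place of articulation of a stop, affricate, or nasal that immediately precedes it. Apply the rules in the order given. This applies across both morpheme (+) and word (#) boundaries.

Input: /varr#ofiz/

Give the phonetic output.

Rule 1: no segment meets the rule's conditions; no change.
After rule 1: varr#ofiz
Rule 2: no segment meets the rule's conditions; no change.

[varr#ofiz]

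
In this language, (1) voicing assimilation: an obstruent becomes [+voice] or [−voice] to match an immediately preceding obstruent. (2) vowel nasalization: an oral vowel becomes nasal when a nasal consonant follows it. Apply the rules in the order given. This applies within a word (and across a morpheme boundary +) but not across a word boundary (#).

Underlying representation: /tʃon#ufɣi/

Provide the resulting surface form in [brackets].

Rule 1: /ɣ/ after /f/ (voiceless) → [x]
After rule 1: tʃon#ufxi
Rule 2: /o/ before nasal /n/ → [õ]

[tʃõn#ufxi]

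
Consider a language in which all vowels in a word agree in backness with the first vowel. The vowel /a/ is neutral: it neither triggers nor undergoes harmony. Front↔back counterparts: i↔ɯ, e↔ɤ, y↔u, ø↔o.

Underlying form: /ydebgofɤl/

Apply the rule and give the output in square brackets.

/o/ harmonizes with /y/ ([-back]) → [ø]
/ɤ/ harmonizes with /y/ ([-back]) → [e]

[ydebgøfel]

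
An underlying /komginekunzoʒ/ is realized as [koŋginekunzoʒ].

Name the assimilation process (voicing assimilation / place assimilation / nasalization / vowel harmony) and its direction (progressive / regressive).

place assimilation, regressive

/m/→[ŋ].
Each target copies a feature from the following segment, so the direction is regressive.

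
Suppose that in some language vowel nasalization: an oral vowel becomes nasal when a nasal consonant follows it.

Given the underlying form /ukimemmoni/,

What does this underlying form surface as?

/i/ before nasal /m/ → [ĩ]
/e/ before nasal /m/ → [ẽ]
/o/ before nasal /n/ → [õ]

[ukĩmẽmmõni]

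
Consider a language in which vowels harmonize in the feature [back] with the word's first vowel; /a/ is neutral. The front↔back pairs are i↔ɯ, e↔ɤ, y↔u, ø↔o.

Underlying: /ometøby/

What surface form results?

[omɤtobu]

/e/ harmonizes with /o/ ([+back]) → [ɤ]
/ø/ harmonizes with /o/ ([+back]) → [o]
/y/ harmonizes with /o/ ([+back]) → [u]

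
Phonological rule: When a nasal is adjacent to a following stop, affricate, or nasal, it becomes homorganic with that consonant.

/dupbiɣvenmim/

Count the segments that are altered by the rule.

/n/ before /m/ (labial) → [m]
1 segment changes.

1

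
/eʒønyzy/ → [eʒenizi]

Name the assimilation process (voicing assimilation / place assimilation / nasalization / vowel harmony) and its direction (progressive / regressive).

/ø/→[e] /y/→[i] /y/→[i].
Vowels agree with the first vowel, so the harmony is progressive.

vowel harmony, progressive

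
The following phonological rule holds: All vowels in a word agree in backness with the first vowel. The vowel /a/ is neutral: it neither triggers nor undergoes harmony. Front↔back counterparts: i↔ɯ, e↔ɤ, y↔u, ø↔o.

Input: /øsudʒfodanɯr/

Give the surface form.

[øsydʒfødanir]

/u/ harmonizes with /ø/ ([-back]) → [y]
/o/ harmonizes with /ø/ ([-back]) → [ø]
/ɯ/ harmonizes with /ø/ ([-back]) → [i]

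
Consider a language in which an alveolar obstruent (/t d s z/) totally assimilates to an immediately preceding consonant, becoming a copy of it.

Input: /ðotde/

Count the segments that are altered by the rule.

1

/d/ after /t/ → [t] (total assimilation)
1 segment changes.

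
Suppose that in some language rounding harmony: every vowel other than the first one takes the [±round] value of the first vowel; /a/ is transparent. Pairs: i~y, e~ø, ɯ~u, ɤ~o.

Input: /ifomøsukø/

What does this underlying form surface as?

/o/ harmonizes with /i/ ([-round]) → [ɤ]
/ø/ harmonizes with /i/ ([-round]) → [e]
/u/ harmonizes with /i/ ([-round]) → [ɯ]
/ø/ harmonizes with /i/ ([-round]) → [e]

[ifɤmesɯke]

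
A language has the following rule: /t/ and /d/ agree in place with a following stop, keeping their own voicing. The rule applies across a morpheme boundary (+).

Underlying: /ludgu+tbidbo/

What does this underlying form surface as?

[luggu+pbibbo]

/d/ before /g/ (velar) → [g]
/t/ before /b/ (labial) → [p]
/d/ before /b/ (labial) → [b]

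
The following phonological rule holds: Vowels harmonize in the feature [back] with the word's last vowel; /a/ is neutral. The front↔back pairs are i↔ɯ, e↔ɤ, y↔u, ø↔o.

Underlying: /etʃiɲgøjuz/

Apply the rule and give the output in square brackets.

/e/ harmonizes with /u/ ([+back]) → [ɤ]
/i/ harmonizes with /u/ ([+back]) → [ɯ]
/ø/ harmonizes with /u/ ([+back]) → [o]

[ɤtʃɯɲgojuz]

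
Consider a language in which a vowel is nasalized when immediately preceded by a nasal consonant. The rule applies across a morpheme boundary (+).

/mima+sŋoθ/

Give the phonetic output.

[mĩmã+sŋõθ]

/i/ after nasal /m/ → [ĩ]
/a/ after nasal /m/ → [ã]
/o/ after nasal /ŋ/ → [õ]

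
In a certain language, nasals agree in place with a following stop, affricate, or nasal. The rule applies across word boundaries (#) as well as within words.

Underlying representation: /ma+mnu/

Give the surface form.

[ma+nnu]

/m/ before /n/ (alveolar) → [n]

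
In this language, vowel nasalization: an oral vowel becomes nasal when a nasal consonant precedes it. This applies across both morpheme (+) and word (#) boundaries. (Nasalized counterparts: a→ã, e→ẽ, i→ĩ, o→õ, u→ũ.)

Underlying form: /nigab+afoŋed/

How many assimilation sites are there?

/i/ after nasal /n/ → [ĩ]
/e/ after nasal /ŋ/ → [ẽ]
2 segments change.

2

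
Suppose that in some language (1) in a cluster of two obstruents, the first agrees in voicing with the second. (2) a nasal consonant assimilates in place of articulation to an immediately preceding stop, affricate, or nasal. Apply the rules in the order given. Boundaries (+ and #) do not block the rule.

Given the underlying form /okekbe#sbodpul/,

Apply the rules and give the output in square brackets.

Rule 1: /k/ before /b/ (voiced) → [g]
Rule 1: /s/ before /b/ (voiced) → [z]
Rule 1: /d/ before /p/ (voiceless) → [t]
After rule 1: okegbe#zbotpul
Rule 2: no segment meets the rule's conditions; no change.

[okegbe#zbotpul]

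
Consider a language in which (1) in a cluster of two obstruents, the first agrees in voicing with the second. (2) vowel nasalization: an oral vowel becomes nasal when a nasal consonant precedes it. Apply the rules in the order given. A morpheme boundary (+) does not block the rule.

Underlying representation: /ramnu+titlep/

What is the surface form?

Rule 1: no segment meets the rule's conditions; no change.
After rule 1: ramnu+titlep
Rule 2: /u/ after nasal /n/ → [ũ]

[ramnũ+titlep]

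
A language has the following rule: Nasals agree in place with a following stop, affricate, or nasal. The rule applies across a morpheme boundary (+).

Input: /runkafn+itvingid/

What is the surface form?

/n/ before /k/ (velar) → [ŋ]
/n/ before /g/ (velar) → [ŋ]

[ruŋkafn+itviŋgid]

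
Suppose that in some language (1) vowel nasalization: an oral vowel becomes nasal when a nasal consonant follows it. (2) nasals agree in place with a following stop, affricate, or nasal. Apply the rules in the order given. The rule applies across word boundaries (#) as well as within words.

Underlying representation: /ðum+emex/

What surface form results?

Rule 1: /u/ before nasal /m/ → [ũ]
Rule 1: /e/ before nasal /m/ → [ẽ]
After rule 1: ðũm+ẽmex
Rule 2: no segment meets the rule's conditions; no change.

[ðũm+ẽmex]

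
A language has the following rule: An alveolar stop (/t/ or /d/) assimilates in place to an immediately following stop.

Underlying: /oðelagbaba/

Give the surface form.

no segment meets the rule's conditions; no change.

[oðelagbaba]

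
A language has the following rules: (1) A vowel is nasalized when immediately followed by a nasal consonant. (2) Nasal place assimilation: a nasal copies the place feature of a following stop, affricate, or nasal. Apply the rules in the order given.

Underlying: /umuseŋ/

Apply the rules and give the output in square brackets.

Rule 1: /u/ before nasal /m/ → [ũ]
Rule 1: /e/ before nasal /ŋ/ → [ẽ]
After rule 1: ũmusẽŋ
Rule 2: no segment meets the rule's conditions; no change.

[ũmusẽŋ]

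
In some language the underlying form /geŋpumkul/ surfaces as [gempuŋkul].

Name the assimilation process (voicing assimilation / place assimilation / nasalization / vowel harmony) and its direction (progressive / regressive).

/ŋ/→[m] /m/→[ŋ].
Each target copies a feature from the following segment, so the direction is regressive.

place assimilation, regressive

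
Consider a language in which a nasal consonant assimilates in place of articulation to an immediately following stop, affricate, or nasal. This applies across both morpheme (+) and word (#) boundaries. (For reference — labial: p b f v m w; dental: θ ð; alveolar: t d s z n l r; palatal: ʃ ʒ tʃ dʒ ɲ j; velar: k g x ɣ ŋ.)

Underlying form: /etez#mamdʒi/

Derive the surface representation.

[etez#maɲdʒi]

/m/ before /dʒ/ (palatal) → [ɲ]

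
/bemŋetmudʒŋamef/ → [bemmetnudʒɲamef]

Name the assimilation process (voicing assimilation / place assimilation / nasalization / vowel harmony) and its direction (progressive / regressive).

place assimilation, progressive

/ŋ/→[m] /m/→[n] /ŋ/→[ɲ].
Each target copies a feature from the preceding segment, so the direction is progressive.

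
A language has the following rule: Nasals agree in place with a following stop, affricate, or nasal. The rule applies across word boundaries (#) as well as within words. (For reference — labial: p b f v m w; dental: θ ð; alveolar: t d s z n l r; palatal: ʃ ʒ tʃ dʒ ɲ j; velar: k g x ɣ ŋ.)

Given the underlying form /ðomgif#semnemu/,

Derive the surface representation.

/m/ before /g/ (velar) → [ŋ]
/m/ before /n/ (alveolar) → [n]

[ðoŋgif#sennemu]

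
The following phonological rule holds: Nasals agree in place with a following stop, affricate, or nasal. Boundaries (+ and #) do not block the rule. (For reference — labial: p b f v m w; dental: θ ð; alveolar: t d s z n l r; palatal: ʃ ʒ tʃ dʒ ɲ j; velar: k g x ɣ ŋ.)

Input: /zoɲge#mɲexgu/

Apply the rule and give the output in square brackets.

[zoŋge#ɲɲexgu]

/ɲ/ before /g/ (velar) → [ŋ]
/m/ before /ɲ/ (palatal) → [ɲ]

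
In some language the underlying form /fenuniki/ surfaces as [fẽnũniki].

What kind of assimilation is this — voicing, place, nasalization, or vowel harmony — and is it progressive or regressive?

nasalization, regressive

/e/→[ẽ] /u/→[ũ].
Each target copies a feature from the following segment, so the direction is regressive.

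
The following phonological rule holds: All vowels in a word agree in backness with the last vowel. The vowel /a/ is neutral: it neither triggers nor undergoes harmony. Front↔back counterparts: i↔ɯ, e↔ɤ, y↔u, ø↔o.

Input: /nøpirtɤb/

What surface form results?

[nopɯrtɤb]

/ø/ harmonizes with /ɤ/ ([+back]) → [o]
/i/ harmonizes with /ɤ/ ([+back]) → [ɯ]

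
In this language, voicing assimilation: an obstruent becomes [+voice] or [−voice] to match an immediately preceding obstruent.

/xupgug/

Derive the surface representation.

/g/ after /p/ (voiceless) → [k]

[xupkug]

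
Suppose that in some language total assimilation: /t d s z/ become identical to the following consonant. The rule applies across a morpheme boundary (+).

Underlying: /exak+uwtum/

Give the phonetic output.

[exak+uwtum]

no segment meets the rule's conditions; no change.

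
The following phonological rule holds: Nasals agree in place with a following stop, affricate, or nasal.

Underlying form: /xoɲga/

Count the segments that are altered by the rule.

/ɲ/ before /g/ (velar) → [ŋ]
1 segment changes.

1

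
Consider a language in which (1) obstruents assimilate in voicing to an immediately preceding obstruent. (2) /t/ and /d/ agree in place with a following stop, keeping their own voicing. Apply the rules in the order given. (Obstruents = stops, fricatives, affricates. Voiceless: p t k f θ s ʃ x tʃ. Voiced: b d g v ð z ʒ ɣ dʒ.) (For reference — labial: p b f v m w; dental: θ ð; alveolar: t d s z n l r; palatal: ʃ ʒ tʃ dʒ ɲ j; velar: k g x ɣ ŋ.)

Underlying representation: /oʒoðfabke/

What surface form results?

[oʒoðvabge]

Rule 1: /f/ after /ð/ (voiced) → [v]
Rule 1: /k/ after /b/ (voiced) → [g]
After rule 1: oʒoðvabge
Rule 2: no segment meets the rule's conditions; no change.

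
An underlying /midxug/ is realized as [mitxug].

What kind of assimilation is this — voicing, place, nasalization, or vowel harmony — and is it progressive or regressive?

voicing assimilation, regressive

/d/→[t].
Each target copies a feature from the following segment, so the direction is regressive.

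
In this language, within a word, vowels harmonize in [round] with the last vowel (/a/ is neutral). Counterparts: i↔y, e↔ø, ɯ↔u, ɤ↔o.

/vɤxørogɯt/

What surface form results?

/ø/ harmonizes with /ɯ/ ([-round]) → [e]
/o/ harmonizes with /ɯ/ ([-round]) → [ɤ]

[vɤxerɤgɯt]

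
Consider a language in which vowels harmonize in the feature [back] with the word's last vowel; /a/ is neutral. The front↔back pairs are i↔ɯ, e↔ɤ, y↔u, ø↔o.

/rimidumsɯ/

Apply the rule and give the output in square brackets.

/i/ harmonizes with /ɯ/ ([+back]) → [ɯ]
/i/ harmonizes with /ɯ/ ([+back]) → [ɯ]

[rɯmɯdumsɯ]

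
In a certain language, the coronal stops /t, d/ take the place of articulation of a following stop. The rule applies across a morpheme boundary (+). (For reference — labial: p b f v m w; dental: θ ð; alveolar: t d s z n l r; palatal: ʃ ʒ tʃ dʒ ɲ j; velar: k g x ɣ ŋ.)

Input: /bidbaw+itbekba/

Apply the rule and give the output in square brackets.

/d/ before /b/ (labial) → [b]
/t/ before /b/ (labial) → [p]

[bibbaw+ipbekba]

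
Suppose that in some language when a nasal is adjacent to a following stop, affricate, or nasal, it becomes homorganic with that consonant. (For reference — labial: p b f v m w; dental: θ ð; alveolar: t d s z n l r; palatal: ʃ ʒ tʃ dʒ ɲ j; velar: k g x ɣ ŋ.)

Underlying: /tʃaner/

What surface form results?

[tʃaner]

no segment meets the rule's conditions; no change.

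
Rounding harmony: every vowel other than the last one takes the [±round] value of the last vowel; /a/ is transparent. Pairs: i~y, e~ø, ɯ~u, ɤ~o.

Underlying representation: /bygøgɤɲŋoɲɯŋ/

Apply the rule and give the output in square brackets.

[bigegɤɲŋɤɲɯŋ]

/y/ harmonizes with /ɯ/ ([-round]) → [i]
/ø/ harmonizes with /ɯ/ ([-round]) → [e]
/o/ harmonizes with /ɯ/ ([-round]) → [ɤ]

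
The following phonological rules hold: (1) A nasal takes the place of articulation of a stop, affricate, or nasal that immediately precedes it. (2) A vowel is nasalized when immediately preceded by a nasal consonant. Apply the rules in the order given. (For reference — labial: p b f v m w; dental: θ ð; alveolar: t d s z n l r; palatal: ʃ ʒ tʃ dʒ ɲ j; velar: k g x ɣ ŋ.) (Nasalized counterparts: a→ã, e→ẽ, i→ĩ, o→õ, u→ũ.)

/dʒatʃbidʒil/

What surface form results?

Rule 1: no segment meets the rule's conditions; no change.
After rule 1: dʒatʃbidʒil
Rule 2: no segment meets the rule's conditions; no change.

[dʒatʃbidʒil]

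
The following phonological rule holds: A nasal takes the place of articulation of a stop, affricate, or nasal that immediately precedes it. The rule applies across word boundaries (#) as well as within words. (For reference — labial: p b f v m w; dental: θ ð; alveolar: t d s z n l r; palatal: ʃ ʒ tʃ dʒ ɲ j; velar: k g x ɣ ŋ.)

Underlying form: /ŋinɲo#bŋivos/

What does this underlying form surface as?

/ɲ/ after /n/ (alveolar) → [n]
/ŋ/ after /b/ (labial) → [m]

[ŋinno#bmivos]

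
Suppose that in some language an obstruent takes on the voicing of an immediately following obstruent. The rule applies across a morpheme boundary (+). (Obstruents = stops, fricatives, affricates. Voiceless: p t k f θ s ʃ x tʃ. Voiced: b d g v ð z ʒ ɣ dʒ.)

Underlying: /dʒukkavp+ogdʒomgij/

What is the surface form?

[dʒukkafp+ogdʒomgij]

/v/ before /p/ (voiceless) → [f]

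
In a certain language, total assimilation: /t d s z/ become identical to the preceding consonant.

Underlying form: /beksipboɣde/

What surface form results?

[bekkipboɣɣe]

/s/ after /k/ → [k] (total assimilation)
/d/ after /ɣ/ → [ɣ] (total assimilation)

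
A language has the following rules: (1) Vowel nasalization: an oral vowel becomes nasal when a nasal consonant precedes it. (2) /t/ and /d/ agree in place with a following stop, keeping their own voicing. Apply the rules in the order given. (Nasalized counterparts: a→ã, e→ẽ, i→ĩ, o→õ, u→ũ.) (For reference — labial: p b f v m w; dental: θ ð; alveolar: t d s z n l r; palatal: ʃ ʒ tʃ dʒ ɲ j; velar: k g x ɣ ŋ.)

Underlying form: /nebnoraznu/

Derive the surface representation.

[nẽbnõraznũ]

Rule 1: /e/ after nasal /n/ → [ẽ]
Rule 1: /o/ after nasal /n/ → [õ]
Rule 1: /u/ after nasal /n/ → [ũ]
After rule 1: nẽbnõraznũ
Rule 2: no segment meets the rule's conditions; no change.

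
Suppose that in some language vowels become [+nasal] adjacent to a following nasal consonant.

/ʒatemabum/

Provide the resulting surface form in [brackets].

[ʒatẽmabũm]

/e/ before nasal /m/ → [ẽ]
/u/ before nasal /m/ → [ũ]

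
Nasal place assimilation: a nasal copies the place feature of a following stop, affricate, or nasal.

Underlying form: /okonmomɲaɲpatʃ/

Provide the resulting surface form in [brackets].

[okommoɲɲampatʃ]

/n/ before /m/ (labial) → [m]
/m/ before /ɲ/ (palatal) → [ɲ]
/ɲ/ before /p/ (labial) → [m]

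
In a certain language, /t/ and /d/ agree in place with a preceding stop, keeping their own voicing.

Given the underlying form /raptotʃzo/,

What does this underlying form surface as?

[rappotʃzo]

/t/ after /p/ (labial) → [p]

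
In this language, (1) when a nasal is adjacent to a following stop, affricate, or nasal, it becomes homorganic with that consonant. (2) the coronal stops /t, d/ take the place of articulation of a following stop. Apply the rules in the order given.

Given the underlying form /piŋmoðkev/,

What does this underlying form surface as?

Rule 1: /ŋ/ before /m/ (labial) → [m]
After rule 1: pimmoðkev
Rule 2: no segment meets the rule's conditions; no change.

[pimmoðkev]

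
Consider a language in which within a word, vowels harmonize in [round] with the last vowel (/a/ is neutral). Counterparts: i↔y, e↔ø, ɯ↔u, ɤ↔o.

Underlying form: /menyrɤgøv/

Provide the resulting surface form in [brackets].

/e/ harmonizes with /ø/ ([+round]) → [ø]
/ɤ/ harmonizes with /ø/ ([+round]) → [o]

[mønyrogøv]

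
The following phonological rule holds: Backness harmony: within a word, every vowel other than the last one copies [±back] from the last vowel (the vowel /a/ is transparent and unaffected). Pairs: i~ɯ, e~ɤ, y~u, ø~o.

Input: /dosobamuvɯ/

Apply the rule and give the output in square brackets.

no segment meets the rule's conditions; no change.

[dosobamuvɯ]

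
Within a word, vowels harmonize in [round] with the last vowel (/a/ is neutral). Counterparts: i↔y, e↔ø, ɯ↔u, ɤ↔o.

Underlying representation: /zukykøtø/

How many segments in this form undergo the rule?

No segment meets the rule's conditions.

0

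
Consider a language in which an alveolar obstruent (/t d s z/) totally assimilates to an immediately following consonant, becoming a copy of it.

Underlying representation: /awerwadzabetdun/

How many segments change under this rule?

2

/d/ before /z/ → [z] (total assimilation)
/t/ before /d/ → [d] (total assimilation)
2 segments change.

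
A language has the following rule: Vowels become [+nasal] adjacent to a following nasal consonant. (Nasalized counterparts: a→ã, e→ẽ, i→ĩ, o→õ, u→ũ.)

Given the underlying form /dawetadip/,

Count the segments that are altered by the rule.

0

No segment meets the rule's conditions.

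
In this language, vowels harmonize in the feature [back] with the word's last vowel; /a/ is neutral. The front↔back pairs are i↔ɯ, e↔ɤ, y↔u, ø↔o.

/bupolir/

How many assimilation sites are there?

2

/u/ harmonizes with /i/ ([-back]) → [y]
/o/ harmonizes with /i/ ([-back]) → [ø]
2 segments change.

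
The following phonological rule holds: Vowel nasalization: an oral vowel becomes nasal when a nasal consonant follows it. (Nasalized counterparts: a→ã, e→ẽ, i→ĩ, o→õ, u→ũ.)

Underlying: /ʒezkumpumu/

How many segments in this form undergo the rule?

2

/u/ before nasal /m/ → [ũ]
/u/ before nasal /m/ → [ũ]
2 segments change.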